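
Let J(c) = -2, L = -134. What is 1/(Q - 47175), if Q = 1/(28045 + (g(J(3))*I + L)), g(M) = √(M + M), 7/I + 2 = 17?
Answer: -27562840114769/1300276981426701507 + 7*I/13002769814267015070 ≈ -2.1198e-5 + 5.3835e-19*I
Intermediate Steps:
I = 7/15 (I = 7/(-2 + 17) = 7/15 ≈ 0.46667)
g(M) = √2*√M (g(M) = √(2*M) = √2*√M)
Q = 225*(27911 - 14*I/15)/175280382421 (Q = 1/(28045 + ((√2*√(-2))*(7/15) - 134)) = 1/(28045 + ((√2*(I*√2))*(7/15) - 134)) = 1/(28045 + ((2*I)*(7/15) - 134)) = 1/(28045 + (14*I/15 - 134)) = 1/(28045 + (-134 + 14*I/15)) = 1/(27911 + 14*I/15) = 225*(27911 - 14*I/15)/175280382421 ≈ 3.5828e-5 - 1.1981e-9*I)
1/(Q - 47175) = 1/((6279975/175280382421 - 210*I/175280382421) - 47175) = 1/(-8268852034430700/175280382421 - 210*I/175280382421) = 175280382421*(-8268852034430700/175280382421 + 210*I/175280382421)/390083094428010452100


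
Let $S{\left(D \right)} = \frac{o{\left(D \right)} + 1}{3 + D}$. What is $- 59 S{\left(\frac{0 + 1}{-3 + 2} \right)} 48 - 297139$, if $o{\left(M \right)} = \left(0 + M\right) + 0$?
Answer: $-297139$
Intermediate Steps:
$o{\left(M \right)} = M$ ($o{\left(M \right)} = M + 0 = M$)
$S{\left(D \right)} = \frac{1 + D}{3 + D}$ ($S{\left(D \right)} = \frac{D + 1}{3 + D} = \frac{1 + D}{3 + D}$)
$- 59 S{\left(\frac{0 + 1}{-3 + 2} \right)} 48 - 297139 = - 59 \frac{1 + \frac{0 + 1}{-3 + 2}}{3 + \frac{0 + 1}{-3 + 2}} \cdot 48 - 297139 = - 59 \frac{1 + 1 \frac{1}{-1}}{3 + 1 \frac{1}{-1}} \cdot 48 - 297139 = - 59 \frac{1 + 1 \left(-1\right)}{3 + 1 \left(-1\right)} 48 - 297139 = - 59 \frac{1 - 1}{3 - 1} \cdot 48 - 297139 = - 59 \cdot \frac{1}{2} \cdot 0 \cdot 48 - 297139 = \left(-59\right) 0 \cdot 48 - 297139 = 0 \cdot 48 - 297139 = 0 - 297139 = -297139$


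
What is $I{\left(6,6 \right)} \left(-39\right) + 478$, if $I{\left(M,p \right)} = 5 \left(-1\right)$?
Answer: $673$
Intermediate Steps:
$I{\left(M,p \right)} = -5$
$I{\left(6,6 \right)} \left(-39\right) + 478 = \left(-5\right) \left(-39\right) + 478 = 195 + 478 = 673$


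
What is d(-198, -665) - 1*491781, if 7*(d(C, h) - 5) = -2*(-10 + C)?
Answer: -3442016/7 ≈ -4.9172e+5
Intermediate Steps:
d(C, h) = 55/7 - 2*C/7 (d(C, h) = 5 + (-2*(-10 + C))/7 = 5 + (20 - 2*C)/7 = 5 + (20/7 - 2*C/7) = 55/7 - 2*C/7)
d(-198, -665) - 1*491781 = (55/7 - 2/7*(-198)) - 1*491781 = (55/7 + 396/7) - 491781 = 451/7 - 491781 = -3442016/7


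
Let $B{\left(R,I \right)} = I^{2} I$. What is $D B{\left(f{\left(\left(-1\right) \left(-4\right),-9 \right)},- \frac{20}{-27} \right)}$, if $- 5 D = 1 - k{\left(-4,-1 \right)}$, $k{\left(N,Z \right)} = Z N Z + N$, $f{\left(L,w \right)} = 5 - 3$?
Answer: $- \frac{1600}{2187} \approx -0.7316$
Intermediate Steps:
$f{\left(L,w \right)} = 2$
$k{\left(N,Z \right)} = N + N Z^{2}$ ($k{\left(N,Z \right)} = N Z Z + N = N Z^{2} + N = N + N Z^{2}$)
$B{\left(R,I \right)} = I^{3}$
$D = - \frac{9}{5}$ ($D = - \frac{1 - - 4 \left(1 + \left(-1\right)^{2}\right)}{5} = - \frac{1 - - 4 \left(1 + 1\right)}{5} = - \frac{1 - \left(-4\right) 2}{5} = - \frac{1 - -8}{5} = - \frac{1 + 8}{5} = \left(- \frac{1}{5}\right) 9 = - \frac{9}{5} \approx -1.8$)
$D B{\left(f{\left(\left(-1\right) \left(-4\right),-9 \right)},- \frac{20}{-27} \right)} = - \frac{9 \left(- \frac{20}{-27}\right)^{3}}{5} = - \frac{9 \left(\left(-20\right) \left(- \frac{1}{27}\right)\right)^{3}}{5} = - \frac{9 \left(\frac{20}{27}\right)^{3}}{5} = \left(- \frac{9}{5}\right) \frac{8000}{19683} = - \frac{1600}{2187}$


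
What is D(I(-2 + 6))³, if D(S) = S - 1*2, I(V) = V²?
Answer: 2744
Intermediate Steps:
D(S) = -2 + S (D(S) = S - 2 = -2 + S)
D(I(-2 + 6))³ = (-2 + (-2 + 6)²)³ = (-2 + 4²)³ = (-2 + 16)³ = 14³ = 2744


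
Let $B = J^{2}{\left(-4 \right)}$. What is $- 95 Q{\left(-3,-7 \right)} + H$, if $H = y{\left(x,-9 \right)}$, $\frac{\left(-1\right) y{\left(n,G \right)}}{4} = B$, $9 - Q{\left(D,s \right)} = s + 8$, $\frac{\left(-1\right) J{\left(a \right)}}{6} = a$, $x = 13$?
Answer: $-3064$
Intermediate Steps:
$J{\left(a \right)} = - 6 a$
$Q{\left(D,s \right)} = 1 - s$ ($Q{\left(D,s \right)} = 9 - \left(s + 8\right) = 9 - \left(8 + s\right) = 1 - s$)
$B = 576$ ($B = \left(\left(-6\right) \left(-4\right)\right)^{2} = 24^{2} = 576$)
$y{\left(n,G \right)} = -2304$ ($y{\left(n,G \right)} = \left(-4\right) 576 = -2304$)
$H = -2304$
$- 95 Q{\left(-3,-7 \right)} + H = - 95 \left(1 - -7\right) - 2304 = - 95 \left(1 + 7\right) - 2304 = \left(-95\right) 8 - 2304 = -760 - 2304 = -3064$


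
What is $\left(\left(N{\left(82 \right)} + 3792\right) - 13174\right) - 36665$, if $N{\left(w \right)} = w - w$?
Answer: $-46047$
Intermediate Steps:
$N{\left(w \right)} = 0$
$\left(\left(N{\left(82 \right)} + 3792\right) - 13174\right) - 36665 = \left(\left(0 + 3792\right) - 13174\right) - 36665 = \left(3792 - 13174\right) - 36665 = -9382 - 36665 = -46047$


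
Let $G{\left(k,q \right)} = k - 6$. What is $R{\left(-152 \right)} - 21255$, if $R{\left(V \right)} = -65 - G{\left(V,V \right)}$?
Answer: $-21162$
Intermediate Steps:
$G{\left(k,q \right)} = -6 + k$ ($G{\left(k,q \right)} = k - 6 = -6 + k$)
$R{\left(V \right)} = -59 - V$ ($R{\left(V \right)} = -65 - \left(-6 + V\right) = -59 - V$)
$R{\left(-152 \right)} - 21255 = \left(-59 - -152\right) - 21255 = \left(-59 + 152\right) - 21255 = 93 - 21255 = -21162$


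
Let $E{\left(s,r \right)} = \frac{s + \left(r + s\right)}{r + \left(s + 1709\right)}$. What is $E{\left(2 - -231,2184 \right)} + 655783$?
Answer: $\frac{1352881654}{2063} \approx 6.5578 \cdot 10^{5}$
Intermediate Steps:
$E{\left(s,r \right)} = \frac{r + 2 s}{1709 + r + s}$ ($E{\left(s,r \right)} = \frac{r + 2 s}{r + \left(1709 + s\right)} = \frac{r + 2 s}{1709 + r + s}$)
$E{\left(2 - -231,2184 \right)} + 655783 = \frac{2184 + 2 \left(2 - -231\right)}{1709 + 2184 + \left(2 - -231\right)} + 655783 = \frac{2184 + 2 \left(2 + 231\right)}{1709 + 2184 + \left(2 + 231\right)} + 655783 = \frac{2184 + 2 \cdot 233}{1709 + 2184 + 233} + 655783 = \frac{2184 + 466}{4126} + 655783 = \frac{1}{4126} \cdot 2650 + 655783 = \frac{1325}{2063} + 655783 = \frac{1352881654}{2063}$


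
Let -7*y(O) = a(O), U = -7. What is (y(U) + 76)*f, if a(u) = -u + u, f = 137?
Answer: 10412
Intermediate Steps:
a(u) = 0
y(O) = 0 (y(O) = -⅐*0 = 0)
(y(U) + 76)*f = (0 + 76)*137 = 76*137 = 10412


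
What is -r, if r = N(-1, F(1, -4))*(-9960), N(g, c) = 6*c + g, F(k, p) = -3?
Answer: -189240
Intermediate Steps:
N(g, c) = g + 6*c
r = 189240 (r = (-1 + 6*(-3))*(-9960) = (-1 - 18)*(-9960) = -19*(-9960) = 189240)
-r = -1*189240 = -189240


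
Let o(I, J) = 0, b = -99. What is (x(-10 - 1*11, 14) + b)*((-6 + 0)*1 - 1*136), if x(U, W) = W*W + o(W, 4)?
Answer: -13774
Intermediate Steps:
x(U, W) = W**2 (x(U, W) = W*W + 0 = W**2 + 0 = W**2)
(x(-10 - 1*11, 14) + b)*((-6 + 0)*1 - 1*136) = (14**2 - 99)*((-6 + 0)*1 - 1*136) = (196 - 99)*(-6*1 - 136) = 97*(-6 - 136) = 97*(-142) = -13774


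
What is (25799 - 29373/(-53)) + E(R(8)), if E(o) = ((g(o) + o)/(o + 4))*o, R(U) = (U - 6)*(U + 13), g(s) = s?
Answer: 32218052/1219 ≈ 26430.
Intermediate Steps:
R(U) = (-6 + U)*(13 + U)
E(o) = 2*o**2/(4 + o) (E(o) = ((o + o)/(o + 4))*o = ((2*o)/(4 + o))*o = (2*o/(4 + o))*o = 2*o**2/(4 + o))
(25799 - 29373/(-53)) + E(R(8)) = (25799 - 29373/(-53)) + 2*(-78 + 8**2 + 7*8)**2/(4 + (-78 + 8**2 + 7*8)) = (25799 - 29373*(-1/53)) + 2*(-78 + 64 + 56)**2/(4 + (-78 + 64 + 56)) = (25799 + 29373/53) + 2*42**2/(4 + 42) = 1396720/53 + 2*1764/46 = 1396720/53 + 2*1764*(1/46) = 1396720/53 + 1764/23 = 32218052/1219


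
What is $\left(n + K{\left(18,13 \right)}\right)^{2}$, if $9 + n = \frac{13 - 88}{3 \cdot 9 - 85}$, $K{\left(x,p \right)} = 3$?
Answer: $\frac{74529}{3364} \approx 22.155$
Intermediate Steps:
$n = - \frac{447}{58}$ ($n = -9 + \frac{13 - 88}{3 \cdot 9 - 85} = -9 - \frac{75}{27 - 85} = -9 - \frac{75}{-58} = -9 - - \frac{75}{58} = -9 + \frac{75}{58} = - \frac{447}{58} \approx -7.7069$)
$\left(n + K{\left(18,13 \right)}\right)^{2} = \left(- \frac{447}{58} + 3\right)^{2} = \left(- \frac{273}{58}\right)^{2} = \frac{74529}{3364}$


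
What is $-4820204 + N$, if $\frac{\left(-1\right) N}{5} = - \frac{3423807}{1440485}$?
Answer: $- \frac{1388682887981}{288097} \approx -4.8202 \cdot 10^{6}$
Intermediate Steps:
$N = \frac{3423807}{288097}$ ($N = - 5 \left(- \frac{3423807}{1440485}\right) = - 5 \left(\left(-3423807\right) \frac{1}{1440485}\right) = \left(-5\right) \left(- \frac{3423807}{1440485}\right) = \frac{3423807}{288097} \approx 11.884$)
$-4820204 + N = -4820204 + \frac{3423807}{288097} = - \frac{1388682887981}{288097}$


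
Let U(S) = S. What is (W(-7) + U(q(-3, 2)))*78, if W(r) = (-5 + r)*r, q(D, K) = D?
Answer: 6318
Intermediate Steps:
W(r) = r*(-5 + r)
(W(-7) + U(q(-3, 2)))*78 = (-7*(-5 - 7) - 3)*78 = (-7*(-12) - 3)*78 = (84 - 3)*78 = 81*78 = 6318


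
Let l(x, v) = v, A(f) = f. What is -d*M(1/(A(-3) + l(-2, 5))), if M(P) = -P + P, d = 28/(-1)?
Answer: 0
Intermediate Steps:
d = -28 (d = 28*(-1) = -28)
M(P) = 0
-d*M(1/(A(-3) + l(-2, 5))) = -(-28)*0 = -1*0 = 0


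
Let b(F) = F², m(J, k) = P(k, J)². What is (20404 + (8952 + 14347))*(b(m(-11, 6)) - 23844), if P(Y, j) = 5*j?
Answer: 398867710043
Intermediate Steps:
m(J, k) = 25*J² (m(J, k) = (5*J)² = 25*J²)
(20404 + (8952 + 14347))*(b(m(-11, 6)) - 23844) = (20404 + (8952 + 14347))*((25*(-11)²)² - 23844) = (20404 + 23299)*((25*121)² - 23844) = 43703*(3025² - 23844) = 43703*(9150625 - 23844) = 43703*9126781 = 398867710043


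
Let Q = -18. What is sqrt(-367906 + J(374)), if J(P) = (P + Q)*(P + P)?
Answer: I*sqrt(101618) ≈ 318.78*I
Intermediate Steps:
J(P) = 2*P*(-18 + P) (J(P) = (P - 18)*(P + P) = (-18 + P)*(2*P) = 2*P*(-18 + P))
sqrt(-367906 + J(374)) = sqrt(-367906 + 2*374*(-18 + 374)) = sqrt(-367906 + 2*374*356) = sqrt(-367906 + 266288) = sqrt(-101618) = I*sqrt(101618)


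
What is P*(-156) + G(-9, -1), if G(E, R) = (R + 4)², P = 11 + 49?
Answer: -9351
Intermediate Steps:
P = 60
G(E, R) = (4 + R)²
P*(-156) + G(-9, -1) = 60*(-156) + (4 - 1)² = -9360 + 3² = -9360 + 9 = -9351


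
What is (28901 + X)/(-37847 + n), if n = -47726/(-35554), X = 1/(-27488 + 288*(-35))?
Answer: -6433808979653/8425027931136 ≈ -0.76365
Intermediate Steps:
X = -1/37568 (X = 1/(-27488 - 10080) = 1/(-37568) = -1/37568 ≈ -2.6618e-5)
n = 23863/17777 (n = -47726*(-1/35554) = 23863/17777 ≈ 1.3424)
(28901 + X)/(-37847 + n) = (28901 - 1/37568)/(-37847 + 23863/17777) = 1085752767/(37568*(-672782256/17777)) = (1085752767/37568)*(-17777/672782256) = -6433808979653/8425027931136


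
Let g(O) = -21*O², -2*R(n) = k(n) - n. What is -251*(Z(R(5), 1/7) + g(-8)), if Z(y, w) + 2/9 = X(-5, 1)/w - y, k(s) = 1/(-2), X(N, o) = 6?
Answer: 11791729/36 ≈ 3.2755e+5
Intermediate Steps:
k(s) = -½
R(n) = ¼ + n/2 (R(n) = -(-½ - n)/2 = ¼ + n/2)
Z(y, w) = -2/9 - y + 6/w (Z(y, w) = -2/9 + (6/w - y) = -2/9 + (-y + 6/w) = -2/9 - y + 6/w)
-251*(Z(R(5), 1/7) + g(-8)) = -251*((-2/9 - (¼ + (½)*5) + 6/(1/7)) - 21*(-8)²) = -251*((-2/9 - (¼ + 5/2) + 6/(⅐)) - 21*64) = -251*((-2/9 - 1*11/4 + 6*7) - 1344) = -251*((-2/9 - 11/4 + 42) - 1344) = -251*(1405/36 - 1344) = -251*(-46979/36) = 11791729/36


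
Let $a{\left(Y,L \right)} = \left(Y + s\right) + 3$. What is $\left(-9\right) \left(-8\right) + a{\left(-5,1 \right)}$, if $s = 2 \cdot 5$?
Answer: $80$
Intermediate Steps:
$s = 10$
$a{\left(Y,L \right)} = 13 + Y$ ($a{\left(Y,L \right)} = \left(Y + 10\right) + 3 = \left(10 + Y\right) + 3 = 13 + Y$)
$\left(-9\right) \left(-8\right) + a{\left(-5,1 \right)} = \left(-9\right) \left(-8\right) + \left(13 - 5\right) = 72 + 8 = 80$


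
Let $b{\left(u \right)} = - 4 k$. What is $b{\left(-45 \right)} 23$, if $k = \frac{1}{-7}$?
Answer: $\frac{92}{7} \approx 13.143$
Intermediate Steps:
$k = - \frac{1}{7} \approx -0.14286$
$b{\left(u \right)} = \frac{4}{7}$ ($b{\left(u \right)} = \left(-4\right) \left(- \frac{1}{7}\right) = \frac{4}{7}$)
$b{\left(-45 \right)} 23 = \frac{4}{7} \cdot 23 = \frac{92}{7}$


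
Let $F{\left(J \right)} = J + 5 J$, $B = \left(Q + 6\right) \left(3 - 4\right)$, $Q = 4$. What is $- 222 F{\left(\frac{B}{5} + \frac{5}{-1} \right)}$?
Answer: $9324$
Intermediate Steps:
$B = -10$ ($B = \left(4 + 6\right) \left(3 - 4\right) = 10 \left(-1\right) = -10$)
$F{\left(J \right)} = 6 J$
$- 222 F{\left(\frac{B}{5} + \frac{5}{-1} \right)} = - 222 \cdot 6 \left(- \frac{10}{5} + \frac{5}{-1}\right) = - 222 \cdot 6 \left(\left(-10\right) \frac{1}{5} + 5 \left(-1\right)\right) = - 222 \cdot 6 \left(-2 - 5\right) = - 222 \cdot 6 \left(-7\right) = \left(-222\right) \left(-42\right) = 9324$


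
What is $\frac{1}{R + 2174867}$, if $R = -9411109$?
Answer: $- \frac{1}{7236242} \approx -1.3819 \cdot 10^{-7}$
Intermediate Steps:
$\frac{1}{R + 2174867} = \frac{1}{-9411109 + 2174867} = \frac{1}{-7236242} = - \frac{1}{7236242}$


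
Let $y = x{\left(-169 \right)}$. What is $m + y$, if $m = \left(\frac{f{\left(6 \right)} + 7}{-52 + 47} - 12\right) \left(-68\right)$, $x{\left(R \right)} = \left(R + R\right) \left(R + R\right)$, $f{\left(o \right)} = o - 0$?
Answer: $\frac{576184}{5} \approx 1.1524 \cdot 10^{5}$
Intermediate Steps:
$f{\left(o \right)} = o$ ($f{\left(o \right)} = o + 0 = o$)
$x{\left(R \right)} = 4 R^{2}$ ($x{\left(R \right)} = 2 R 2 R = 4 R^{2}$)
$y = 114244$ ($y = 4 \left(-169\right)^{2} = 4 \cdot 28561 = 114244$)
$m = \frac{4964}{5}$ ($m = \left(\frac{6 + 7}{-52 + 47} - 12\right) \left(-68\right) = \left(\frac{13}{-5} - 12\right) \left(-68\right) = \left(13 \left(- \frac{1}{5}\right) - 12\right) \left(-68\right) = \left(- \frac{13}{5} - 12\right) \left(-68\right) = \left(- \frac{73}{5}\right) \left(-68\right) = \frac{4964}{5} \approx 992.8$)
$m + y = \frac{4964}{5} + 114244 = \frac{576184}{5}$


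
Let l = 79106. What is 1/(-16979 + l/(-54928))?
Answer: -27464/466350809 ≈ -5.8891e-5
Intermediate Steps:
1/(-16979 + l/(-54928)) = 1/(-16979 + 79106/(-54928)) = 1/(-16979 + 79106*(-1/54928)) = 1/(-16979 - 39553/27464) = 1/(-466350809/27464) = -27464/466350809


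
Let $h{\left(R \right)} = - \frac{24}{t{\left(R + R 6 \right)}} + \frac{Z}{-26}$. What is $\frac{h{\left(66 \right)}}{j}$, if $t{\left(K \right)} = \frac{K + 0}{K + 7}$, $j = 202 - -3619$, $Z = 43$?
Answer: $- \frac{7441}{1092806} \approx -0.0068091$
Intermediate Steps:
$j = 3821$ ($j = 202 + 3619 = 3821$)
$t{\left(K \right)} = \frac{K}{7 + K}$
$h{\left(R \right)} = - \frac{43}{26} - \frac{24 \left(7 + 7 R\right)}{7 R}$ ($h{\left(R \right)} = - \frac{24}{\left(R + R 6\right) \frac{1}{7 + \left(R + R 6\right)}} + \frac{43}{-26} = - \frac{24}{\left(R + 6 R\right) \frac{1}{7 + \left(R + 6 R\right)}} + 43 \left(- \frac{1}{26}\right) = - \frac{24}{7 R \frac{1}{7 + 7 R}} - \frac{43}{26} = - 24 \frac{7 + 7 R}{7 R} - \frac{43}{26} = - \frac{24 \left(7 + 7 R\right)}{7 R} - \frac{43}{26} = - \frac{43}{26} - \frac{24 \left(7 + 7 R\right)}{7 R}$)
$\frac{h{\left(66 \right)}}{j} = \frac{- \frac{667}{26} - \frac{24}{66}}{3821} = \left(- \frac{667}{26} - \frac{4}{11}\right) \frac{1}{3821} = \left(- \frac{7441}{286}\right) \frac{1}{3821} = - \frac{7441}{1092806}$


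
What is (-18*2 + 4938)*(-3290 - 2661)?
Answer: -29171802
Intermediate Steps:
(-18*2 + 4938)*(-3290 - 2661) = (-36 + 4938)*(-5951) = 4902*(-5951) = -29171802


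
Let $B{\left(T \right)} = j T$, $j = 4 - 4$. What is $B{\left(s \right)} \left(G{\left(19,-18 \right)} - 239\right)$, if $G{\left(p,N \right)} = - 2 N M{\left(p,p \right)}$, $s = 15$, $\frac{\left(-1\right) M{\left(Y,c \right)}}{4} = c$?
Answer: $0$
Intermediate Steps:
$M{\left(Y,c \right)} = - 4 c$
$j = 0$ ($j = 4 - 4 = 0$)
$G{\left(p,N \right)} = 8 N p$ ($G{\left(p,N \right)} = - 2 N \left(- 4 p\right) = 8 N p$)
$B{\left(T \right)} = 0$ ($B{\left(T \right)} = 0 T = 0$)
$B{\left(s \right)} \left(G{\left(19,-18 \right)} - 239\right) = 0 \left(8 \left(-18\right) 19 - 239\right) = 0 \left(-2736 - 239\right) = 0 \left(-2975\right) = 0$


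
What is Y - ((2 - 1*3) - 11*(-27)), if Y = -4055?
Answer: -4351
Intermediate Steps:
Y - ((2 - 1*3) - 11*(-27)) = -4055 - ((2 - 1*3) - 11*(-27)) = -4055 - ((2 - 3) + 297) = -4055 - (-1 + 297) = -4055 - 1*296 = -4055 - 296 = -4351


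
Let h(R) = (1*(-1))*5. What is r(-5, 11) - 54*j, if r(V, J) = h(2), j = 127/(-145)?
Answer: 6133/145 ≈ 42.297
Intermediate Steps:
j = -127/145 (j = 127*(-1/145) = -127/145 ≈ -0.87586)
h(R) = -5 (h(R) = -1*5 = -5)
r(V, J) = -5
r(-5, 11) - 54*j = -5 - 54*(-127/145) = -5 + 6858/145 = 6133/145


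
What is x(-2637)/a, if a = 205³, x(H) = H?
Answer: -2637/8615125 ≈ -0.00030609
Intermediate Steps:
a = 8615125
x(-2637)/a = -2637/8615125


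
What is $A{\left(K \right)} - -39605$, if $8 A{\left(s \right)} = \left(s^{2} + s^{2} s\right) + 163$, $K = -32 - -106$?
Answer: $\frac{727703}{8} \approx 90963.0$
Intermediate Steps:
$K = 74$ ($K = -32 + 106 = 74$)
$A{\left(s \right)} = \frac{163}{8} + \frac{s^{2}}{8} + \frac{s^{3}}{8}$ ($A{\left(s \right)} = \frac{\left(s^{2} + s^{2} s\right) + 163}{8} = \frac{\left(s^{2} + s^{3}\right) + 163}{8} = \frac{163 + s^{2} + s^{3}}{8} = \frac{163}{8} + \frac{s^{2}}{8} + \frac{s^{3}}{8}$)
$A{\left(K \right)} - -39605 = \left(\frac{163}{8} + \frac{74^{2}}{8} + \frac{74^{3}}{8}\right) - -39605 = \left(\frac{163}{8} + \frac{1}{8} \cdot 5476 + \frac{1}{8} \cdot 405224\right) + 39605 = \left(\frac{163}{8} + \frac{1369}{2} + 50653\right) + 39605 = \frac{410863}{8} + 39605 = \frac{727703}{8}$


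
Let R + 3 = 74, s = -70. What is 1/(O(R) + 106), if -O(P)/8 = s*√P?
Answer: -53/11127182 + 140*√71/5563591 ≈ 0.00020727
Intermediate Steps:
R = 71 (R = -3 + 74 = 71)
O(P) = 560*√P (O(P) = -(-560)*√P = 560*√P)
1/(O(R) + 106) = 1/(560*√71 + 106) = 1/(106 + 560*√71)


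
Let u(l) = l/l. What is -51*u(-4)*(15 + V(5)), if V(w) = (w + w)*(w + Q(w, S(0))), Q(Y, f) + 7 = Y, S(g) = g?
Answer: -2295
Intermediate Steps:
Q(Y, f) = -7 + Y
V(w) = 2*w*(-7 + 2*w) (V(w) = (w + w)*(w + (-7 + w)) = (2*w)*(-7 + 2*w) = 2*w*(-7 + 2*w))
u(l) = 1
-51*u(-4)*(15 + V(5)) = -51*(15 + 2*5*(-7 + 2*5)) = -51*(15 + 2*5*(-7 + 10)) = -51*(15 + 2*5*3) = -51*(15 + 30) = -51*45 = -2295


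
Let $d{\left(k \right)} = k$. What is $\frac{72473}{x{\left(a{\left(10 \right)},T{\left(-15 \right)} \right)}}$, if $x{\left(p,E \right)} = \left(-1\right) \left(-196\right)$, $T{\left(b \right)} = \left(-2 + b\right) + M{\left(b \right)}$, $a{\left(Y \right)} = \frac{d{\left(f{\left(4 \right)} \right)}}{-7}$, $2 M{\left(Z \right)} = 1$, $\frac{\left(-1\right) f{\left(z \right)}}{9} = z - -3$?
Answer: $\frac{72473}{196} \approx 369.76$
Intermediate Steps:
$f{\left(z \right)} = -27 - 9 z$ ($f{\left(z \right)} = - 9 \left(z - -3\right) = - 9 \left(z + 3\right) = - 9 \left(3 + z\right) = -27 - 9 z$)
$M{\left(Z \right)} = \frac{1}{2}$ ($M{\left(Z \right)} = \frac{1}{2} \cdot 1 = \frac{1}{2}$)
$a{\left(Y \right)} = 9$ ($a{\left(Y \right)} = \frac{-27 - 36}{-7} = \left(-27 - 36\right) \left(- \frac{1}{7}\right) = \left(-63\right) \left(- \frac{1}{7}\right) = 9$)
$T{\left(b \right)} = - \frac{3}{2} + b$ ($T{\left(b \right)} = \left(-2 + b\right) + \frac{1}{2} = - \frac{3}{2} + b$)
$x{\left(p,E \right)} = 196$
$\frac{72473}{x{\left(a{\left(10 \right)},T{\left(-15 \right)} \right)}} = \frac{72473}{196}$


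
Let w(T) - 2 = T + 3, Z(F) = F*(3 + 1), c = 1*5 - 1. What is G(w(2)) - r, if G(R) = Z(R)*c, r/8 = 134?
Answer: -960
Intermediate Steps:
c = 4 (c = 5 - 1 = 4)
Z(F) = 4*F (Z(F) = F*4 = 4*F)
w(T) = 5 + T (w(T) = 2 + (T + 3) = 2 + (3 + T) = 5 + T)
r = 1072 (r = 8*134 = 1072)
G(R) = 16*R (G(R) = (4*R)*4 = 16*R)
G(w(2)) - r = 16*(5 + 2) - 1*1072 = 16*7 - 1072 = 112 - 1072 = -960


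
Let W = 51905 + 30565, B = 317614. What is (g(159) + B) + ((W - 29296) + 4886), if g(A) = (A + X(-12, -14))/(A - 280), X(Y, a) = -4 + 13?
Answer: 45456386/121 ≈ 3.7567e+5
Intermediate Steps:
X(Y, a) = 9
W = 82470
g(A) = (9 + A)/(-280 + A) (g(A) = (A + 9)/(A - 280) = (9 + A)/(-280 + A))
(g(159) + B) + ((W - 29296) + 4886) = ((9 + 159)/(-280 + 159) + 317614) + ((82470 - 29296) + 4886) = (168/(-121) + 317614) + (53174 + 4886) = (-1/121*168 + 317614) + 58060 = (-168/121 + 317614) + 58060 = 38431126/121 + 58060 = 45456386/121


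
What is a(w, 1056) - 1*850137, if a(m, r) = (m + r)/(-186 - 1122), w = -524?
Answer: -277994932/327 ≈ -8.5014e+5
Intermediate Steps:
a(m, r) = -m/1308 - r/1308 (a(m, r) = (m + r)/(-1308) = (m + r)*(-1/1308) = -m/1308 - r/1308)
a(w, 1056) - 1*850137 = (-1/1308*(-524) - 1/1308*1056) - 1*850137 = (131/327 - 88/109) - 850137 = -133/327 - 850137 = -277994932/327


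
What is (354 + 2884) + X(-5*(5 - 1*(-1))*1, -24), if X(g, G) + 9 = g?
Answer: 3199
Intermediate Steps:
X(g, G) = -9 + g
(354 + 2884) + X(-5*(5 - 1*(-1))*1, -24) = (354 + 2884) + (-9 - 5*(5 - 1*(-1))*1) = 3238 + (-9 - 5*(5 + 1)*1) = 3238 + (-9 - 5*6*1) = 3238 + (-9 - 30*1) = 3238 + (-9 - 30) = 3238 - 39 = 3199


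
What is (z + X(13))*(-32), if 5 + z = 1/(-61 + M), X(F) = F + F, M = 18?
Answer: -28864/43 ≈ -671.26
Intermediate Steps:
X(F) = 2*F
z = -216/43 (z = -5 + 1/(-61 + 18) = -5 + 1/(-43) = -5 - 1/43 = -216/43 ≈ -5.0233)
(z + X(13))*(-32) = (-216/43 + 2*13)*(-32) = (-216/43 + 26)*(-32) = (902/43)*(-32) = -28864/43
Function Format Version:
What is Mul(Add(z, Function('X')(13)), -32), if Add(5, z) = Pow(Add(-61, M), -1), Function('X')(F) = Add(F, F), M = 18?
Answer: Rational(-28864, 43) ≈ -671.26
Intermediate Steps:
Function('X')(F) = Mul(2, F)
z = Rational(-216, 43) (z = Add(-5, Pow(Add(-61, 18), -1)) = Add(-5, Pow(-43, -1)) = Add(-5, Rational(-1, 43)) = Rational(-216, 43) ≈ -5.0233)
Mul(Add(z, Function('X')(13)), -32) = Mul(Add(Rational(-216, 43), Mul(2, 13)), -32) = Mul(Add(Rational(-216, 43), 26), -32) = Mul(Rational(902, 43), -32) = Rational(-28864, 43)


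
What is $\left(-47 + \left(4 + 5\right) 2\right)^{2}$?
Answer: $841$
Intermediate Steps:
$\left(-47 + \left(4 + 5\right) 2\right)^{2} = \left(-47 + 9 \cdot 2\right)^{2} = \left(-47 + 18\right)^{2} = \left(-29\right)^{2} = 841$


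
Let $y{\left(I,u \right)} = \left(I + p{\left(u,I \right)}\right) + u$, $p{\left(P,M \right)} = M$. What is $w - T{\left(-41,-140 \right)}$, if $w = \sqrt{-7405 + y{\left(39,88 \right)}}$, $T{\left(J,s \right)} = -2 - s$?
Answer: $-138 + i \sqrt{7239} \approx -138.0 + 85.082 i$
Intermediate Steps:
$y{\left(I,u \right)} = u + 2 I$ ($y{\left(I,u \right)} = \left(I + I\right) + u = 2 I + u = u + 2 I$)
$w = i \sqrt{7239}$ ($w = \sqrt{-7405 + \left(88 + 2 \cdot 39\right)} = \sqrt{-7405 + \left(88 + 78\right)} = \sqrt{-7405 + 166} = \sqrt{-7239} = i \sqrt{7239} \approx 85.082 i$)
$w - T{\left(-41,-140 \right)} = i \sqrt{7239} - \left(-2 - -140\right) = i \sqrt{7239} - \left(-2 + 140\right) = i \sqrt{7239} - 138 = -138 + i \sqrt{7239}$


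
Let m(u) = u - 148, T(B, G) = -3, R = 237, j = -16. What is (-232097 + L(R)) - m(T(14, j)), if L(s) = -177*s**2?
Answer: -10173859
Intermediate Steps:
m(u) = -148 + u
(-232097 + L(R)) - m(T(14, j)) = (-232097 - 177*237**2) - (-148 - 3) = (-232097 - 177*56169) - 1*(-151) = (-232097 - 9941913) + 151 = -10174010 + 151 = -10173859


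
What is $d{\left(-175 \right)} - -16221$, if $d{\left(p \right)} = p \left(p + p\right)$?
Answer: $77471$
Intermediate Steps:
$d{\left(p \right)} = 2 p^{2}$ ($d{\left(p \right)} = p 2 p = 2 p^{2}$)
$d{\left(-175 \right)} - -16221 = 2 \left(-175\right)^{2} - -16221 = 2 \cdot 30625 + 16221 = 61250 + 16221 = 77471$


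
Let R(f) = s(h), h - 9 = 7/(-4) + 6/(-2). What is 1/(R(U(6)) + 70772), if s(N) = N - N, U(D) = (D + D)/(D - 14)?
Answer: 1/70772 ≈ 1.4130e-5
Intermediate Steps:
U(D) = 2*D/(-14 + D) (U(D) = (2*D)/(-14 + D) = 2*D/(-14 + D))
h = 17/4 (h = 9 + (7/(-4) + 6/(-2)) = 9 + (7*(-¼) + 6*(-½)) = 9 + (-7/4 - 3) = 9 - 19/4 = 17/4 ≈ 4.2500)
s(N) = 0
R(f) = 0
1/(R(U(6)) + 70772) = 1/(0 + 70772) = 1/70772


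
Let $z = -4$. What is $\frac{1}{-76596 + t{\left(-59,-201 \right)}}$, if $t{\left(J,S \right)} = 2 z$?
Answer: $- \frac{1}{76604} \approx -1.3054 \cdot 10^{-5}$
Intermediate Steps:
$t{\left(J,S \right)} = -8$ ($t{\left(J,S \right)} = 2 \left(-4\right) = -8$)
$\frac{1}{-76596 + t{\left(-59,-201 \right)}} = \frac{1}{-76596 - 8} = \frac{1}{-76604} = - \frac{1}{76604}$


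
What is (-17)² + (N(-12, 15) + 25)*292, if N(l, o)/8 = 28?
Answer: 72997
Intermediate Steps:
N(l, o) = 224 (N(l, o) = 8*28 = 224)
(-17)² + (N(-12, 15) + 25)*292 = (-17)² + (224 + 25)*292 = 289 + 249*292 = 289 + 72708 = 72997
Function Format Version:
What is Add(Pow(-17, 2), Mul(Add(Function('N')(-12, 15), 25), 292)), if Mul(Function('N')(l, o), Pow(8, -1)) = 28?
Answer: 72997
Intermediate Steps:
Function('N')(l, o) = 224 (Function('N')(l, o) = Mul(8, 28) = 224)
Add(Pow(-17, 2), Mul(Add(Function('N')(-12, 15), 25), 292)) = Add(Pow(-17, 2), Mul(Add(224, 25), 292)) = Add(289, Mul(249, 292)) = Add(289, 72708) = 72997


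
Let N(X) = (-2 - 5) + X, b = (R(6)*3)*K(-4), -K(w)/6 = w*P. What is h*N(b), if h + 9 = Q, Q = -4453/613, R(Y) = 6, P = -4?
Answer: 17297950/613 ≈ 28219.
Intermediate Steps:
K(w) = 24*w (K(w) = -6*w*(-4) = -(-24)*w = 24*w)
b = -1728 (b = (6*3)*(24*(-4)) = 18*(-96) = -1728)
N(X) = -7 + X
Q = -4453/613 (Q = -4453*1/613 = -4453/613 ≈ -7.2643)
h = -9970/613 (h = -9 - 4453/613 = -9970/613 ≈ -16.264)
h*N(b) = -9970*(-7 - 1728)/613 = -9970/613*(-1735) = 17297950/613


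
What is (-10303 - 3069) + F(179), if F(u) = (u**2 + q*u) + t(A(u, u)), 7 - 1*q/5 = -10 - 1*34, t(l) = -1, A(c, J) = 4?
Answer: 64313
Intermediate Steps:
q = 255 (q = 35 - 5*(-10 - 1*34) = 35 - 5*(-10 - 34) = 35 - 5*(-44) = 35 + 220 = 255)
F(u) = -1 + u**2 + 255*u (F(u) = (u**2 + 255*u) - 1 = -1 + u**2 + 255*u)
(-10303 - 3069) + F(179) = (-10303 - 3069) + (-1 + 179**2 + 255*179) = -13372 + (-1 + 32041 + 45645) = -13372 + 77685 = 64313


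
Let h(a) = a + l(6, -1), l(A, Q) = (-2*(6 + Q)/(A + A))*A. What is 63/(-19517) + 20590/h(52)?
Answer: 401852069/917299 ≈ 438.08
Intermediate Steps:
l(A, Q) = -6 - Q (l(A, Q) = (-2*(6 + Q)/(2*A))*A = (-2*(6 + Q)*1/(2*A))*A = (-(6 + Q)/A)*A = -6 - Q)
h(a) = -5 + a (h(a) = a + (-6 - 1*(-1)) = a + (-6 + 1) = a - 5 = -5 + a)
63/(-19517) + 20590/h(52) = 63/(-19517) + 20590/(-5 + 52) = 63*(-1/19517) + 20590/47 = -63/19517 + 20590*(1/47) = -63/19517 + 20590/47 = 401852069/917299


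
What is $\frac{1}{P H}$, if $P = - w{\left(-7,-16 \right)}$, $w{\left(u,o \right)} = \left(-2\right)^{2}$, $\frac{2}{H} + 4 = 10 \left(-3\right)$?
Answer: $\frac{17}{4} \approx 4.25$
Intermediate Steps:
$H = - \frac{1}{17}$ ($H = \frac{2}{-4 + 10 \left(-3\right)} = \frac{2}{-4 - 30} = \frac{2}{-34} = 2 \left(- \frac{1}{34}\right) = - \frac{1}{17} \approx -0.058824$)
$w{\left(u,o \right)} = 4$
$P = -4$ ($P = \left(-1\right) 4 = -4$)
$\frac{1}{P H} = \frac{1}{\left(-4\right) \left(- \frac{1}{17}\right)} = \frac{1}{\frac{4}{17}} = \frac{17}{4}$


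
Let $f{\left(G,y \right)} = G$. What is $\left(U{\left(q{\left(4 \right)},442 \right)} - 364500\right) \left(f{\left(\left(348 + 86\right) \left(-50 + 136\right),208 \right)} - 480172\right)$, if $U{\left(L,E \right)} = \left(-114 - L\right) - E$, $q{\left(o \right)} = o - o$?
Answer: $161664319488$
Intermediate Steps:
$q{\left(o \right)} = 0$
$U{\left(L,E \right)} = -114 - E - L$
$\left(U{\left(q{\left(4 \right)},442 \right)} - 364500\right) \left(f{\left(\left(348 + 86\right) \left(-50 + 136\right),208 \right)} - 480172\right) = \left(\left(-114 - 442 - 0\right) - 364500\right) \left(\left(348 + 86\right) \left(-50 + 136\right) - 480172\right) = \left(\left(-114 - 442 + 0\right) - 364500\right) \left(434 \cdot 86 - 480172\right) = \left(-556 - 364500\right) \left(37324 - 480172\right) = \left(-365056\right) \left(-442848\right) = 161664319488$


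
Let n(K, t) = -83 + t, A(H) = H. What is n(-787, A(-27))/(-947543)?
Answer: 110/947543 ≈ 0.00011609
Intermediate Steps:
n(-787, A(-27))/(-947543) = (-83 - 27)/(-947543) = -110*(-1/947543) = 110/947543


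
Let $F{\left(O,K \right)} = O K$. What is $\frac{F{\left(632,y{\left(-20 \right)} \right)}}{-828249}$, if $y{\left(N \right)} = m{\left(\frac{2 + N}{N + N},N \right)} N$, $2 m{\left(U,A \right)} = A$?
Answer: $- \frac{126400}{828249} \approx -0.15261$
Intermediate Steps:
$m{\left(U,A \right)} = \frac{A}{2}$
$y{\left(N \right)} = \frac{N^{2}}{2}$ ($y{\left(N \right)} = \frac{N}{2} N = \frac{N^{2}}{2}$)
$F{\left(O,K \right)} = K O$
$\frac{F{\left(632,y{\left(-20 \right)} \right)}}{-828249} = \frac{\frac{\left(-20\right)^{2}}{2} \cdot 632}{-828249} = \frac{1}{2} \cdot 400 \cdot 632 \left(- \frac{1}{828249}\right) = 200 \cdot 632 \left(- \frac{1}{828249}\right) = 126400 \left(- \frac{1}{828249}\right) = - \frac{126400}{828249}$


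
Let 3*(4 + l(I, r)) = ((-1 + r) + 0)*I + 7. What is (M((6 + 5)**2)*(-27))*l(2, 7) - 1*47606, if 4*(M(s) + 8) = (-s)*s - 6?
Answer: 734353/4 ≈ 1.8359e+5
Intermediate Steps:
l(I, r) = -5/3 + I*(-1 + r)/3 (l(I, r) = -4 + (((-1 + r) + 0)*I + 7)/3 = -4 + ((-1 + r)*I + 7)/3 = -4 + (I*(-1 + r) + 7)/3 = -4 + (7 + I*(-1 + r))/3 = -4 + (7/3 + I*(-1 + r)/3) = -5/3 + I*(-1 + r)/3)
M(s) = -19/2 - s**2/4 (M(s) = -8 + ((-s)*s - 6)/4 = -8 + (-s**2 - 6)/4 = -8 + (-6 - s**2)/4 = -8 + (-3/2 - s**2/4) = -19/2 - s**2/4)
(M((6 + 5)**2)*(-27))*l(2, 7) - 1*47606 = ((-19/2 - (6 + 5)**4/4)*(-27))*(-5/3 - 1/3*2 + (1/3)*2*7) - 1*47606 = ((-19/2 - (11**2)**2/4)*(-27))*(-5/3 - 2/3 + 14/3) - 47606 = ((-19/2 - 1/4*121**2)*(-27))*(7/3) - 47606 = ((-19/2 - 1/4*14641)*(-27))*(7/3) - 47606 = ((-19/2 - 14641/4)*(-27))*(7/3) - 47606 = -14679/4*(-27)*(7/3) - 47606 = (396333/4)*(7/3) - 47606 = 924777/4 - 47606 = 734353/4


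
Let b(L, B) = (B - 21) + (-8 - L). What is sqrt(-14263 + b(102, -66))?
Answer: 2*I*sqrt(3615) ≈ 120.25*I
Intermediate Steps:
b(L, B) = -29 + B - L (b(L, B) = (-21 + B) + (-8 - L) = -29 + B - L)
sqrt(-14263 + b(102, -66)) = sqrt(-14263 + (-29 - 66 - 1*102)) = sqrt(-14263 + (-29 - 66 - 102)) = sqrt(-14263 - 197) = sqrt(-14460) = 2*I*sqrt(3615)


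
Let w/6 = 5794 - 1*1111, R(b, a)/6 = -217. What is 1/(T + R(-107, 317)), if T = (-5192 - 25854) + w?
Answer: -1/4250 ≈ -0.00023529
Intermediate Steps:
R(b, a) = -1302 (R(b, a) = 6*(-217) = -1302)
w = 28098 (w = 6*(5794 - 1*1111) = 6*(5794 - 1111) = 6*4683 = 28098)
T = -2948 (T = (-5192 - 25854) + 28098 = -31046 + 28098 = -2948)
1/(T + R(-107, 317)) = 1/(-2948 - 1302) = 1/(-4250) = -1/4250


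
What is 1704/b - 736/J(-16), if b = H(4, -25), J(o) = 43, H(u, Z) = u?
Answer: 17582/43 ≈ 408.88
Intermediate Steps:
b = 4
1704/b - 736/J(-16) = 1704/4 - 736/43 = 1704*(¼) - 736*1/43 = 426 - 736/43 = 17582/43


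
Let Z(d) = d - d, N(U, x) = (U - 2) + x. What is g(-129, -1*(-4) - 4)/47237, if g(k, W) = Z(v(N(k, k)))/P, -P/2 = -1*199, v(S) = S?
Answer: 0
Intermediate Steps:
N(U, x) = -2 + U + x (N(U, x) = (-2 + U) + x = -2 + U + x)
Z(d) = 0
P = 398 (P = -(-2)*199 = -2*(-199) = 398)
g(k, W) = 0 (g(k, W) = 0/398 = 0*(1/398) = 0)
g(-129, -1*(-4) - 4)/47237 = 0/47237 = 0*(1/47237) = 0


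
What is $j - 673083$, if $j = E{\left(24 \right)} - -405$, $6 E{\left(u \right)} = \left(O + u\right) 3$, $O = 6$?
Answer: $-672663$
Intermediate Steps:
$E{\left(u \right)} = 3 + \frac{u}{2}$ ($E{\left(u \right)} = \frac{\left(6 + u\right) 3}{6} = \frac{18 + 3 u}{6} = 3 + \frac{u}{2}$)
$j = 420$ ($j = \left(3 + \frac{1}{2} \cdot 24\right) - -405 = \left(3 + 12\right) + 405 = 15 + 405 = 420$)
$j - 673083 = 420 - 673083 = -672663$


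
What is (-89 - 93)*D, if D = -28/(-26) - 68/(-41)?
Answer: -20412/41 ≈ -497.85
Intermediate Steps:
D = 1458/533 (D = -28*(-1/26) - 68*(-1/41) = 14/13 + 68/41 = 1458/533 ≈ 2.7355)
(-89 - 93)*D = (-89 - 93)*(1458/533) = -182*1458/533 = -20412/41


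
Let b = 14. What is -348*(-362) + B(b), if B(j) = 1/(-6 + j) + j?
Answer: 1007921/8 ≈ 1.2599e+5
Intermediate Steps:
B(j) = j + 1/(-6 + j)
-348*(-362) + B(b) = -348*(-362) + (1 + 14**2 - 6*14)/(-6 + 14) = 125976 + (1 + 196 - 84)/8 = 125976 + (1/8)*113 = 125976 + 113/8 = 1007921/8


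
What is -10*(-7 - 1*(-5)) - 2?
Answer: 18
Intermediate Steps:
-10*(-7 - 1*(-5)) - 2 = -10*(-7 + 5) - 2 = -10*(-2) - 2 = 20 - 2 = 18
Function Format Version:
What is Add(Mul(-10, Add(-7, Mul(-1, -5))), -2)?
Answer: 18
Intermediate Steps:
Add(Mul(-10, Add(-7, Mul(-1, -5))), -2) = Add(Mul(-10, Add(-7, 5)), -2) = Add(Mul(-10, -2), -2) = Add(20, -2) = 18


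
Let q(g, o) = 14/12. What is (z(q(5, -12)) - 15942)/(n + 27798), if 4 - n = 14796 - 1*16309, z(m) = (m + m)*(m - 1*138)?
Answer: -292703/527670 ≈ -0.55471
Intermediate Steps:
q(g, o) = 7/6 (q(g, o) = 14*(1/12) = 7/6)
z(m) = 2*m*(-138 + m) (z(m) = (2*m)*(m - 138) = (2*m)*(-138 + m) = 2*m*(-138 + m))
n = 1517 (n = 4 - (14796 - 1*16309) = 4 - (14796 - 16309) = 4 - 1*(-1513) = 4 + 1513 = 1517)
(z(q(5, -12)) - 15942)/(n + 27798) = (2*(7/6)*(-138 + 7/6) - 15942)/(1517 + 27798) = (2*(7/6)*(-821/6) - 15942)/29315 = (-5747/18 - 15942)*(1/29315) = -292703/18*1/29315 = -292703/527670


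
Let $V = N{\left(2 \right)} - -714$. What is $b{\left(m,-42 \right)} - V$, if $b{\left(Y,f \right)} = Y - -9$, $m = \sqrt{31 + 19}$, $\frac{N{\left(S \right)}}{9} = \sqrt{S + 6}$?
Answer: $-705 - 13 \sqrt{2} \approx -723.38$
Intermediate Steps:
$N{\left(S \right)} = 9 \sqrt{6 + S}$ ($N{\left(S \right)} = 9 \sqrt{S + 6} = 9 \sqrt{6 + S}$)
$m = 5 \sqrt{2}$ ($m = \sqrt{50} = 5 \sqrt{2} \approx 7.0711$)
$b{\left(Y,f \right)} = 9 + Y$ ($b{\left(Y,f \right)} = Y + 9 = 9 + Y$)
$V = 714 + 18 \sqrt{2}$ ($V = 9 \sqrt{6 + 2} - -714 = 9 \sqrt{8} + 714 = 9 \cdot 2 \sqrt{2} + 714 = 18 \sqrt{2} + 714 = 714 + 18 \sqrt{2} \approx 739.46$)
$b{\left(m,-42 \right)} - V = \left(9 + 5 \sqrt{2}\right) - \left(714 + 18 \sqrt{2}\right) = -705 - 13 \sqrt{2}$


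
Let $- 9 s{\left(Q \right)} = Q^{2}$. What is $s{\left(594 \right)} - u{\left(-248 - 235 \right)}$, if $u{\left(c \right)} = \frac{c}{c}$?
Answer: $-39205$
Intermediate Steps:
$s{\left(Q \right)} = - \frac{Q^{2}}{9}$
$u{\left(c \right)} = 1$
$s{\left(594 \right)} - u{\left(-248 - 235 \right)} = - \frac{594^{2}}{9} - 1 = \left(- \frac{1}{9}\right) 352836 - 1 = -39204 - 1 = -39205$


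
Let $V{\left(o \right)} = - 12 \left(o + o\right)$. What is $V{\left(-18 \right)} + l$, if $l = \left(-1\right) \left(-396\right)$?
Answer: $828$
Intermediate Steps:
$V{\left(o \right)} = - 24 o$ ($V{\left(o \right)} = - 12 \cdot 2 o = - 24 o$)
$l = 396$
$V{\left(-18 \right)} + l = \left(-24\right) \left(-18\right) + 396 = 432 + 396 = 828$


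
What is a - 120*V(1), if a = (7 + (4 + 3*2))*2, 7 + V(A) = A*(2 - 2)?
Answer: 874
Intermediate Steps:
V(A) = -7 (V(A) = -7 + A*(2 - 2) = -7 + A*0 = -7 + 0 = -7)
a = 34 (a = (7 + (4 + 6))*2 = (7 + 10)*2 = 17*2 = 34)
a - 120*V(1) = 34 - 120*(-7) = 34 + 840 = 874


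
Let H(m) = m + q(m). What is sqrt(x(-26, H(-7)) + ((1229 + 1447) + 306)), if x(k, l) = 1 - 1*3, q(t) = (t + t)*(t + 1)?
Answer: 2*sqrt(745) ≈ 54.589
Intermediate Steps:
q(t) = 2*t*(1 + t) (q(t) = (2*t)*(1 + t) = 2*t*(1 + t))
H(m) = m + 2*m*(1 + m)
x(k, l) = -2 (x(k, l) = 1 - 3 = -2)
sqrt(x(-26, H(-7)) + ((1229 + 1447) + 306)) = sqrt(-2 + ((1229 + 1447) + 306)) = sqrt(-2 + (2676 + 306)) = sqrt(-2 + 2982) = sqrt(2980) = 2*sqrt(745)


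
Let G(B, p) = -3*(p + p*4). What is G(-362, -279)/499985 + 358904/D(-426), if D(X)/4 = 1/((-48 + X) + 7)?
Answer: -4190078493037/99997 ≈ -4.1902e+7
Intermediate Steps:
G(B, p) = -15*p (G(B, p) = -3*(p + 4*p) = -15*p)
D(X) = 4/(-41 + X) (D(X) = 4/((-48 + X) + 7) = 4/(-41 + X))
G(-362, -279)/499985 + 358904/D(-426) = -15*(-279)/499985 + 358904/((4/(-41 - 426))) = 4185*(1/499985) + 358904/((4/(-467))) = 837/99997 + 358904/((4*(-1/467))) = 837/99997 + 358904/(-4/467) = 837/99997 + 358904*(-467/4) = 837/99997 - 41902042 = -4190078493037/99997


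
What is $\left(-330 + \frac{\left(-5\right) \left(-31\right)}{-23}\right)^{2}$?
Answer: $\frac{59985025}{529} \approx 1.1339 \cdot 10^{5}$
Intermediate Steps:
$\left(-330 + \frac{\left(-5\right) \left(-31\right)}{-23}\right)^{2} = \left(-330 + 155 \left(- \frac{1}{23}\right)\right)^{2} = \left(-330 - \frac{155}{23}\right)^{2} = \left(- \frac{7745}{23}\right)^{2} = \frac{59985025}{529}$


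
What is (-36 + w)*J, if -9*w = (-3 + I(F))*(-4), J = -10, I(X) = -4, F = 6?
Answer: 3520/9 ≈ 391.11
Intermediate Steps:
w = -28/9 (w = -(-3 - 4)*(-4)/9 = -(-7)*(-4)/9 = -⅑*28 = -28/9 ≈ -3.1111)
(-36 + w)*J = (-36 - 28/9)*(-10) = -352/9*(-10) = 3520/9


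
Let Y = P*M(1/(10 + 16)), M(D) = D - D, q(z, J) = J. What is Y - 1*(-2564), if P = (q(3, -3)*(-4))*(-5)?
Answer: 2564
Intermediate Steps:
M(D) = 0
P = -60 (P = -3*(-4)*(-5) = 12*(-5) = -60)
Y = 0 (Y = -60*0 = 0)
Y - 1*(-2564) = 0 - 1*(-2564) = 0 + 2564 = 2564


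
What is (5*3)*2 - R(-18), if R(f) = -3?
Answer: 33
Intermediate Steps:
(5*3)*2 - R(-18) = (5*3)*2 - 1*(-3) = 15*2 + 3 = 30 + 3 = 33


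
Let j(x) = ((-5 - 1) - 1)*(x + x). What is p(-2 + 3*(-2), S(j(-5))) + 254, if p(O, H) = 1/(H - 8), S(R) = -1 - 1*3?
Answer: 3047/12 ≈ 253.92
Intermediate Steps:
j(x) = -14*x (j(x) = (-6 - 1)*(2*x) = -14*x)
S(R) = -4 (S(R) = -1 - 3 = -4)
p(O, H) = 1/(-8 + H)
p(-2 + 3*(-2), S(j(-5))) + 254 = 1/(-8 - 4) + 254 = 1/(-12) + 254 = -1/12 + 254 = 3047/12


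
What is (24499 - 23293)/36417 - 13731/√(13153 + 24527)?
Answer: 402/12139 - 4577*√2355/3140 ≈ -70.704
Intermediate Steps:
(24499 - 23293)/36417 - 13731/√(13153 + 24527) = 1206*(1/36417) - 13731*√2355/9420 = 402/12139 - 13731*√2355/9420 = 402/12139 - 4577*√2355/3140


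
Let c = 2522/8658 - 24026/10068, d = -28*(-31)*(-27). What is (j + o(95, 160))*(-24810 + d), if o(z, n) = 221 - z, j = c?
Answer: -556717404727/93129 ≈ -5.9779e+6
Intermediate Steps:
d = -23436 (d = 868*(-27) = -23436)
c = -1170677/558774 (c = 2522*(1/8658) - 24026*1/10068 = 97/333 - 12013/5034 = -1170677/558774 ≈ -2.0951)
j = -1170677/558774 ≈ -2.0951
(j + o(95, 160))*(-24810 + d) = (-1170677/558774 + (221 - 1*95))*(-24810 - 23436) = (-1170677/558774 + (221 - 95))*(-48246) = (-1170677/558774 + 126)*(-48246) = (69234847/558774)*(-48246) = -556717404727/93129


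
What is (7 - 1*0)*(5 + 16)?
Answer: 147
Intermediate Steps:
(7 - 1*0)*(5 + 16) = (7 + 0)*21 = 7*21 = 147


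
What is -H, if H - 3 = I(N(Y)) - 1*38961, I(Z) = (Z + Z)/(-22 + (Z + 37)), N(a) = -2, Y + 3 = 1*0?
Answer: 506458/13 ≈ 38958.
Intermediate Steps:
Y = -3 (Y = -3 + 1*0 = -3 + 0 = -3)
I(Z) = 2*Z/(15 + Z) (I(Z) = (2*Z)/(-22 + (37 + Z)) = (2*Z)/(15 + Z) = 2*Z/(15 + Z))
H = -506458/13 (H = 3 + (2*(-2)/(15 - 2) - 1*38961) = 3 + (2*(-2)/13 - 38961) = 3 + (2*(-2)*(1/13) - 38961) = 3 + (-4/13 - 38961) = 3 - 506497/13 = -506458/13 ≈ -38958.)
-H = -1*(-506458/13) = 506458/13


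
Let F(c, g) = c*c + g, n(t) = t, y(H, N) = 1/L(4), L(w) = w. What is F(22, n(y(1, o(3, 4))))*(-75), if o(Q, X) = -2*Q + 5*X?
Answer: -145275/4 ≈ -36319.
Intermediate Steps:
y(H, N) = 1/4
F(c, g) = g + c**2 (F(c, g) = c**2 + g = g + c**2)
F(22, n(y(1, o(3, 4))))*(-75) = (1/4 + 22**2)*(-75) = (1/4 + 484)*(-75) = (1937/4)*(-75) = -145275/4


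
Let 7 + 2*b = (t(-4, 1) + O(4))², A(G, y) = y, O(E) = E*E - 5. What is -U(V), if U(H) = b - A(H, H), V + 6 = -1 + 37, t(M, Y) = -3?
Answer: 3/2 ≈ 1.5000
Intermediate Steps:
O(E) = -5 + E² (O(E) = E² - 5 = -5 + E²)
b = 57/2 (b = -7/2 + (-3 + (-5 + 4²))²/2 = -7/2 + (-3 + (-5 + 16))²/2 = -7/2 + (-3 + 11)²/2 = -7/2 + (½)*8² = -7/2 + (½)*64 = -7/2 + 32 = 57/2 ≈ 28.500)
V = 30 (V = -6 + (-1 + 37) = -6 + 36 = 30)
U(H) = 57/2 - H
-U(V) = -(57/2 - 1*30) = -(57/2 - 30) = -1*(-3/2) = 3/2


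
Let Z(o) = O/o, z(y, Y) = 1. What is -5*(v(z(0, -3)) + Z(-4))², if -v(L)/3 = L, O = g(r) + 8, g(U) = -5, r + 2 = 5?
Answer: -1125/16 ≈ -70.313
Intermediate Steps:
r = 3 (r = -2 + 5 = 3)
O = 3 (O = -5 + 8 = 3)
v(L) = -3*L
Z(o) = 3/o
-5*(v(z(0, -3)) + Z(-4))² = -5*(-3*1 + 3/(-4))² = -5*(-3 + 3*(-¼))² = -5*(-3 - ¾)² = -5*(-15/4)² = -5*225/16 = -1125/16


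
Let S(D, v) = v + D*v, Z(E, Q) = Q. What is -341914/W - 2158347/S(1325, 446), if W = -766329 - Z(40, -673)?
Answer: -15107757903/4716728081 ≈ -3.2030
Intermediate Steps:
W = -765656 (W = -766329 - 1*(-673) = -766329 + 673 = -765656)
-341914/W - 2158347/S(1325, 446) = -341914/(-765656) - 2158347*1/(446*(1 + 1325)) = -341914*(-1/765656) - 2158347/(446*1326) = 170957/382828 - 2158347/591396 = 170957/382828 - 2158347*1/591396 = 170957/382828 - 719449/197132 = -15107757903/4716728081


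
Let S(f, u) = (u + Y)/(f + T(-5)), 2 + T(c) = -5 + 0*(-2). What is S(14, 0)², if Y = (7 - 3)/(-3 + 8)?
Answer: 16/1225 ≈ 0.013061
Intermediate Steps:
T(c) = -7 (T(c) = -2 + (-5 + 0*(-2)) = -2 + (-5 + 0) = -2 - 5 = -7)
Y = ⅘ (Y = 4/5 = 4*(⅕) = ⅘ ≈ 0.80000)
S(f, u) = (⅘ + u)/(-7 + f) (S(f, u) = (u + ⅘)/(f - 7) = (⅘ + u)/(-7 + f))
S(14, 0)² = ((⅘ + 0)/(-7 + 14))² = ((⅘)/7)² = ((⅐)*(⅘))² = (4/35)² = 16/1225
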